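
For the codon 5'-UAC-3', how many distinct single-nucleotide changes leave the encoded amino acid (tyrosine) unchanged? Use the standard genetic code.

Position 1: none → 0 synonymous.
Position 2: none → 0 synonymous.
Position 3: UAU → 1 synonymous.
Total: 0 + 0 + 1 = 1.

1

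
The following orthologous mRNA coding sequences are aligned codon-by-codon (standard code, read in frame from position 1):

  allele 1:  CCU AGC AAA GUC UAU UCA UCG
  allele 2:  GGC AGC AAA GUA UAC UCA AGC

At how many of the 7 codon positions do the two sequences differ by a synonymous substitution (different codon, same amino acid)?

Codon 1: CCU Pro / GGC Gly — nonsynonymous.
Codon 2: AGC Ser / AGC Ser — identical.
Codon 3: AAA Lys / AAA Lys — identical.
Codon 4: GUC Val / GUA Val — synonymous.
Codon 5: UAU Tyr / UAC Tyr — synonymous.
Codon 6: UCA Ser / UCA Ser — identical.
Codon 7: UCG Ser / AGC Ser — synonymous.
Synonymous differences: 3.

3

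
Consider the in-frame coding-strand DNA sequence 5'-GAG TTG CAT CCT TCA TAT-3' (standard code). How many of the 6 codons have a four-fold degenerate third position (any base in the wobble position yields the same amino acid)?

2

Codon 1 GAG (Glu): third position 2-fold.
Codon 2 TTG (Leu): third position 2-fold.
Codon 3 CAT (His): third position 2-fold.
Codon 4 CCT (Pro): third position 4-fold.
Codon 5 TCA (Ser): third position 4-fold.
Codon 6 TAT (Tyr): third position 2-fold.
Four-fold degenerate third positions: 2.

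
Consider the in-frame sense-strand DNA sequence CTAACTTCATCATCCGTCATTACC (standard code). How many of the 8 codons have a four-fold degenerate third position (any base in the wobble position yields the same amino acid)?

7

Codon 1 CTA (Leu): third position 4-fold.
Codon 2 ACT (Thr): third position 4-fold.
Codon 3 TCA (Ser): third position 4-fold.
Codon 4 TCA (Ser): third position 4-fold.
Codon 5 TCC (Ser): third position 4-fold.
Codon 6 GTC (Val): third position 4-fold.
Codon 7 ATT (Ile): third position 3-fold.
Codon 8 ACC (Thr): third position 4-fold.
Four-fold degenerate third positions: 7.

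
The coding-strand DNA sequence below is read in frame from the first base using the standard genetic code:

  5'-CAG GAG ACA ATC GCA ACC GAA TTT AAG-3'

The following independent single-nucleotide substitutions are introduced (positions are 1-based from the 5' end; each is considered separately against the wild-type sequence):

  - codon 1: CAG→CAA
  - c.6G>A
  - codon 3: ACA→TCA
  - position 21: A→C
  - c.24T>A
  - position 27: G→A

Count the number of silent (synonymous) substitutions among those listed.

Codon 1: CAG (Gln) → CAA (Gln) — synonymous.
Codon 2: GAG (Glu) → GAA (Glu) — synonymous.
Codon 3: ACA (Thr) → TCA (Ser) — missense.
Codon 7: GAA (Glu) → GAC (Asp) — missense.
Codon 8: TTT (Phe) → TTA (Leu) — missense.
Codon 9: AAG (Lys) → AAA (Lys) — synonymous.
Synonymous: 3 of 6.

3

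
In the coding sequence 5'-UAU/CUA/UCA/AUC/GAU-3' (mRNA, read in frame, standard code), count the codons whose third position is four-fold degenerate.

2

Codon 1 UAU (Tyr): third position 2-fold.
Codon 2 CUA (Leu): third position 4-fold.
Codon 3 UCA (Ser): third position 4-fold.
Codon 4 AUC (Ile): third position 3-fold.
Codon 5 GAU (Asp): third position 2-fold.
Four-fold degenerate third positions: 2.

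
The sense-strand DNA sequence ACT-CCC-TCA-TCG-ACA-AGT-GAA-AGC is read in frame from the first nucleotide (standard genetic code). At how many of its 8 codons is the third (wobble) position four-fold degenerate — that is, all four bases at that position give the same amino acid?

5

Codon 1 ACT (Thr): third position 4-fold.
Codon 2 CCC (Pro): third position 4-fold.
Codon 3 TCA (Ser): third position 4-fold.
Codon 4 TCG (Ser): third position 4-fold.
Codon 5 ACA (Thr): third position 4-fold.
Codon 6 AGT (Ser): third position 2-fold.
Codon 7 GAA (Glu): third position 2-fold.
Codon 8 AGC (Ser): third position 2-fold.
Four-fold degenerate third positions: 5.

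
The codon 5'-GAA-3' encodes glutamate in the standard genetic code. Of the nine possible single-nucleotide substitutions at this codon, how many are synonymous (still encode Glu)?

1

Position 1: none → 0 synonymous.
Position 2: none → 0 synonymous.
Position 3: GAG → 1 synonymous.
Total: 0 + 0 + 1 = 1.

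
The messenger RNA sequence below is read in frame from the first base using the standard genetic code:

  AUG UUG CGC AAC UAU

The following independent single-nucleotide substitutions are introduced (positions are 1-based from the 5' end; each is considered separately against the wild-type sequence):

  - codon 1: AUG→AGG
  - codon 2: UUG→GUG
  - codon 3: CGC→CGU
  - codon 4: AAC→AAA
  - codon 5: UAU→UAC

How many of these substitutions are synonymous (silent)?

2

Codon 1: AUG (Met) → AGG (Arg) — missense.
Codon 2: UUG (Leu) → GUG (Val) — missense.
Codon 3: CGC (Arg) → CGU (Arg) — synonymous.
Codon 4: AAC (Asn) → AAA (Lys) — missense.
Codon 5: UAU (Tyr) → UAC (Tyr) — synonymous.
Synonymous: 2 of 5.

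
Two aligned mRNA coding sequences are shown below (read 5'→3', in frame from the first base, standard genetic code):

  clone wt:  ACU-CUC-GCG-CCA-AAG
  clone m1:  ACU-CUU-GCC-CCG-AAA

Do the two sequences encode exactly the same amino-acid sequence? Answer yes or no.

yes

Codon 1: ACU Thr / ACU Thr — identical.
Codon 2: CUC Leu / CUU Leu — synonymous.
Codon 3: GCG Ala / GCC Ala — synonymous.
Codon 4: CCA Pro / CCG Pro — synonymous.
Codon 5: AAG Lys / AAA Lys — synonymous.
Nonsynonymous differences: 0 → same protein.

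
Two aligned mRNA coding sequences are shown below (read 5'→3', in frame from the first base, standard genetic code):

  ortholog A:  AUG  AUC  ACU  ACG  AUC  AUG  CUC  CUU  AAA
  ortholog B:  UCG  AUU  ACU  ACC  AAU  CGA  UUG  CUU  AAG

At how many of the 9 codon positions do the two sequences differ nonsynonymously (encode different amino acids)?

Codon 1: AUG Met / UCG Ser — nonsynonymous.
Codon 2: AUC Ile / AUU Ile — synonymous.
Codon 3: ACU Thr / ACU Thr — identical.
Codon 4: ACG Thr / ACC Thr — synonymous.
Codon 5: AUC Ile / AAU Asn — nonsynonymous.
Codon 6: AUG Met / CGA Arg — nonsynonymous.
Codon 7: CUC Leu / UUG Leu — synonymous.
Codon 8: CUU Leu / CUU Leu — identical.
Codon 9: AAA Lys / AAG Lys — synonymous.
Nonsynonymous differences: 3.

3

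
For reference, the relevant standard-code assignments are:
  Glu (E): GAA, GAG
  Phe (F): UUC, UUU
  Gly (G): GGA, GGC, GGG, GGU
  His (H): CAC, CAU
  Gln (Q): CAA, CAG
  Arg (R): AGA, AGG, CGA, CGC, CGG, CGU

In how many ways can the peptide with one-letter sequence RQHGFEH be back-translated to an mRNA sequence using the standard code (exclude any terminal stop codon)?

Arg: 6 codons.
Gln: 2 codons.
His: 2 codons.
Gly: 4 codons.
Phe: 2 codons.
Glu: 2 codons.
His: 2 codons.
6 × 2 × 2 × 4 × 2 × 2 × 2 = 768.

768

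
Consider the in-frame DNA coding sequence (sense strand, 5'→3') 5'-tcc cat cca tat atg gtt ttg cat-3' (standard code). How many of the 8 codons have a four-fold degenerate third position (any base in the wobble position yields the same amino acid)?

3

Codon 1 TCC (Ser): third position 4-fold.
Codon 2 CAT (His): third position 2-fold.
Codon 3 CCA (Pro): third position 4-fold.
Codon 4 TAT (Tyr): third position 2-fold.
Codon 5 ATG (Met): third position 1-fold.
Codon 6 GTT (Val): third position 4-fold.
Codon 7 TTG (Leu): third position 2-fold.
Codon 8 CAT (His): third position 2-fold.
Four-fold degenerate third positions: 3.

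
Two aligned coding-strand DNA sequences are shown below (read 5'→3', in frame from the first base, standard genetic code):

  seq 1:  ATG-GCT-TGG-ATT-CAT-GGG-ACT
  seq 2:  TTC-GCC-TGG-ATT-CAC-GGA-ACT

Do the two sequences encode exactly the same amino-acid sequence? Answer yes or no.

no

Codon 1: ATG Met / TTC Phe — nonsynonymous.
Codon 2: GCT Ala / GCC Ala — synonymous.
Codon 3: TGG Trp / TGG Trp — identical.
Codon 4: ATT Ile / ATT Ile — identical.
Codon 5: CAT His / CAC His — synonymous.
Codon 6: GGG Gly / GGA Gly — synonymous.
Codon 7: ACT Thr / ACT Thr — identical.
Nonsynonymous differences: 1 → different protein.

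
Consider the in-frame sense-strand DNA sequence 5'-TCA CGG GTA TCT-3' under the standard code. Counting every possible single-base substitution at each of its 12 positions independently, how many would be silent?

13

Codon 1 (TCA, Ser): 3 synonymous substitutions.
Codon 2 (CGG, Arg): 4 synonymous substitutions.
Codon 3 (GTA, Val): 3 synonymous substitutions.
Codon 4 (TCT, Ser): 3 synonymous substitutions.
Total: 3 + 4 + 3 + 3 = 13.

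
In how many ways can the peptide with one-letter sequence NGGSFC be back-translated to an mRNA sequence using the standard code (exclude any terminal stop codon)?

Asn: 2 codons.
Gly: 4 codons.
Gly: 4 codons.
Ser: 6 codons.
Phe: 2 codons.
Cys: 2 codons.
2 × 4 × 4 × 6 × 2 × 2 = 768.

768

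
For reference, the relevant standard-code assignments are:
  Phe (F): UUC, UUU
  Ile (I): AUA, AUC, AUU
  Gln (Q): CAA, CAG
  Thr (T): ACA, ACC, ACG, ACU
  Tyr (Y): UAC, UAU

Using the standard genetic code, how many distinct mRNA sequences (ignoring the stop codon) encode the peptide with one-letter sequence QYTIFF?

Gln: 2 codons.
Tyr: 2 codons.
Thr: 4 codons.
Ile: 3 codons.
Phe: 2 codons.
Phe: 2 codons.
2 × 2 × 4 × 3 × 2 × 2 = 192.

192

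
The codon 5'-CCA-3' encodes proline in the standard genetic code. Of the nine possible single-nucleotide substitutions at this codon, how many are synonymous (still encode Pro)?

3

Position 1: none → 0 synonymous.
Position 2: none → 0 synonymous.
Position 3: CCU, CCC, CCG → 3 synonymous.
Total: 0 + 0 + 3 = 3.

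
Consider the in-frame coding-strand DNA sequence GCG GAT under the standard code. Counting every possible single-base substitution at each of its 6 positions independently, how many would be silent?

Codon 1 (GCG, Ala): 3 synonymous substitutions.
Codon 2 (GAT, Asp): 1 synonymous substitution.
Total: 3 + 1 = 4.

4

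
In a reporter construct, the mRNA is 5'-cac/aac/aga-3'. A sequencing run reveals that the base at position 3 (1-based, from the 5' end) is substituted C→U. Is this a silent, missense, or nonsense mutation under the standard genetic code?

silent

Position 3 falls in codon 1: CAC → His.
After the substitution the codon is CAU → His.
Both encode His, so the change is synonymous.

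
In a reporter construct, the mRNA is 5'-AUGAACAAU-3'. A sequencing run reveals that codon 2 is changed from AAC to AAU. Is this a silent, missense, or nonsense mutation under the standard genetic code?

silent

Position 6 falls in codon 2: AAC → Asn.
After the substitution the codon is AAU → Asn.
Both encode Asn, so the change is synonymous.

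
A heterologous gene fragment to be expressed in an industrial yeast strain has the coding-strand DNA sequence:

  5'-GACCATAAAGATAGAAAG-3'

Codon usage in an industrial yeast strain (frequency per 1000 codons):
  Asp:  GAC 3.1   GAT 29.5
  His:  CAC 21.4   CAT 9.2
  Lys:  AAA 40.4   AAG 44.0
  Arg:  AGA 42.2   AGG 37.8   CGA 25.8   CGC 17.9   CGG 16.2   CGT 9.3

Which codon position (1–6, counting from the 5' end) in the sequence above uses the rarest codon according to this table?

Codon 1 GAC (Asp): 3.1 per 1000.
Codon 2 CAT (His): 9.2 per 1000.
Codon 3 AAA (Lys): 40.4 per 1000.
Codon 4 GAT (Asp): 29.5 per 1000.
Codon 5 AGA (Arg): 42.2 per 1000.
Codon 6 AAG (Lys): 44.0 per 1000.
Lowest frequency is 3.1 at codon 1.

1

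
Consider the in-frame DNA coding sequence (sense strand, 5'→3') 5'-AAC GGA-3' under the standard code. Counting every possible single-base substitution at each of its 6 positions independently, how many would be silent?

4

Codon 1 (AAC, Asn): 1 synonymous substitution.
Codon 2 (GGA, Gly): 3 synonymous substitutions.
Total: 1 + 3 = 4.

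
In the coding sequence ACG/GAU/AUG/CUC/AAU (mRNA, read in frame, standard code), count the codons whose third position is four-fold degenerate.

Codon 1 ACG (Thr): third position 4-fold.
Codon 2 GAU (Asp): third position 2-fold.
Codon 3 AUG (Met): third position 1-fold.
Codon 4 CUC (Leu): third position 4-fold.
Codon 5 AAU (Asn): third position 2-fold.
Four-fold degenerate third positions: 2.

2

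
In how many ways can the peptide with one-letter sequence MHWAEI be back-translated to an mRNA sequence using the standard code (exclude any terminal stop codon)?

Met: 1 codon.
His: 2 codons.
Trp: 1 codon.
Ala: 4 codons.
Glu: 2 codons.
Ile: 3 codons.
1 × 2 × 1 × 4 × 2 × 3 = 48.

48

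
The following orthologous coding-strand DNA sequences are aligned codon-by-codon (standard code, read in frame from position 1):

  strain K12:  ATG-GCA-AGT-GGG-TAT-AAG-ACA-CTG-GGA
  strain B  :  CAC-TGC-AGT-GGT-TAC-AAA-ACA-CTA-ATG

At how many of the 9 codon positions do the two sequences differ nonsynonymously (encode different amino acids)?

3

Codon 1: ATG Met / CAC His — nonsynonymous.
Codon 2: GCA Ala / TGC Cys — nonsynonymous.
Codon 3: AGT Ser / AGT Ser — identical.
Codon 4: GGG Gly / GGT Gly — synonymous.
Codon 5: TAT Tyr / TAC Tyr — synonymous.
Codon 6: AAG Lys / AAA Lys — synonymous.
Codon 7: ACA Thr / ACA Thr — identical.
Codon 8: CTG Leu / CTA Leu — synonymous.
Codon 9: GGA Gly / ATG Met — nonsynonymous.
Nonsynonymous differences: 3.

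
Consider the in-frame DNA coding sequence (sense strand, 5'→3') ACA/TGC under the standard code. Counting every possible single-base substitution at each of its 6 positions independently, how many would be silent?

4

Codon 1 (ACA, Thr): 3 synonymous substitutions.
Codon 2 (TGC, Cys): 1 synonymous substitution.
Total: 3 + 1 = 4.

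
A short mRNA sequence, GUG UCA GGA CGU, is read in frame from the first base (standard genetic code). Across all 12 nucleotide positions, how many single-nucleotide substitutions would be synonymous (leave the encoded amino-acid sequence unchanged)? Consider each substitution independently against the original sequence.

12

Codon 1 (GUG, Val): 3 synonymous substitutions.
Codon 2 (UCA, Ser): 3 synonymous substitutions.
Codon 3 (GGA, Gly): 3 synonymous substitutions.
Codon 4 (CGU, Arg): 3 synonymous substitutions.
Total: 3 + 3 + 3 + 3 = 12.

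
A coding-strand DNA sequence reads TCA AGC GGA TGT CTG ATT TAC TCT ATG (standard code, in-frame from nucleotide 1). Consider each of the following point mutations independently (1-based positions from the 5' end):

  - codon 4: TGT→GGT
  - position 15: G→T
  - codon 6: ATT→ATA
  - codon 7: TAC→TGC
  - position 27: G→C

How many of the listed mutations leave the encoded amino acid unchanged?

Codon 4: TGT (Cys) → GGT (Gly) — missense.
Codon 5: CTG (Leu) → CTT (Leu) — synonymous.
Codon 6: ATT (Ile) → ATA (Ile) — synonymous.
Codon 7: TAC (Tyr) → TGC (Cys) — missense.
Codon 9: ATG (Met) → ATC (Ile) — missense.
Synonymous: 2 of 5.

2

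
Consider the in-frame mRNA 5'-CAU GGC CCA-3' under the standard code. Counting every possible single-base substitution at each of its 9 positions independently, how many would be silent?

Codon 1 (CAU, His): 1 synonymous substitution.
Codon 2 (GGC, Gly): 3 synonymous substitutions.
Codon 3 (CCA, Pro): 3 synonymous substitutions.
Total: 1 + 3 + 3 = 7.

7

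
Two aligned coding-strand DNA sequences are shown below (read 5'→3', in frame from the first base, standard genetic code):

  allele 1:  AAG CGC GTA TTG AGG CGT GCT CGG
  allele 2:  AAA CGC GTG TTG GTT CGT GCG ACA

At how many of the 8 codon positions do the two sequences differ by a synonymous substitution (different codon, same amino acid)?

3

Codon 1: AAG Lys / AAA Lys — synonymous.
Codon 2: CGC Arg / CGC Arg — identical.
Codon 3: GTA Val / GTG Val — synonymous.
Codon 4: TTG Leu / TTG Leu — identical.
Codon 5: AGG Arg / GTT Val — nonsynonymous.
Codon 6: CGT Arg / CGT Arg — identical.
Codon 7: GCT Ala / GCG Ala — synonymous.
Codon 8: CGG Arg / ACA Thr — nonsynonymous.
Synonymous differences: 3.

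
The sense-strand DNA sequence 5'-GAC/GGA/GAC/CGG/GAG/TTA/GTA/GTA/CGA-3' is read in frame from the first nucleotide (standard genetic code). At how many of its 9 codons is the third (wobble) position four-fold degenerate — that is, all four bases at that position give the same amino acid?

5

Codon 1 GAC (Asp): third position 2-fold.
Codon 2 GGA (Gly): third position 4-fold.
Codon 3 GAC (Asp): third position 2-fold.
Codon 4 CGG (Arg): third position 4-fold.
Codon 5 GAG (Glu): third position 2-fold.
Codon 6 TTA (Leu): third position 2-fold.
Codon 7 GTA (Val): third position 4-fold.
Codon 8 GTA (Val): third position 4-fold.
Codon 9 CGA (Arg): third position 4-fold.
Four-fold degenerate third positions: 5.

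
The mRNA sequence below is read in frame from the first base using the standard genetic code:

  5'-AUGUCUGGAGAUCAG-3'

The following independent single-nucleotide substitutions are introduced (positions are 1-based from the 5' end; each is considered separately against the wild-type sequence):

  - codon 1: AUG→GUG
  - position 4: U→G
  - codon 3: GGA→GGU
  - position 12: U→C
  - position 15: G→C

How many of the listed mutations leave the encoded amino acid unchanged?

2

Codon 1: AUG (Met) → GUG (Val) — missense.
Codon 2: UCU (Ser) → GCU (Ala) — missense.
Codon 3: GGA (Gly) → GGU (Gly) — synonymous.
Codon 4: GAU (Asp) → GAC (Asp) — synonymous.
Codon 5: CAG (Gln) → CAC (His) — missense.
Synonymous: 2 of 5.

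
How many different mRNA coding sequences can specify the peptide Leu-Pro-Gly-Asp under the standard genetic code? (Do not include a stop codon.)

Leu: 6 codons.
Pro: 4 codons.
Gly: 4 codons.
Asp: 2 codons.
6 × 4 × 4 × 2 = 192.

192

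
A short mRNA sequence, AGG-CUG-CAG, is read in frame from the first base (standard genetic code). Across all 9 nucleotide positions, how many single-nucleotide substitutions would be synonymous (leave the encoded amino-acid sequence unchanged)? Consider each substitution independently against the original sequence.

7

Codon 1 (AGG, Arg): 2 synonymous substitutions.
Codon 2 (CUG, Leu): 4 synonymous substitutions.
Codon 3 (CAG, Gln): 1 synonymous substitution.
Total: 2 + 4 + 1 = 7.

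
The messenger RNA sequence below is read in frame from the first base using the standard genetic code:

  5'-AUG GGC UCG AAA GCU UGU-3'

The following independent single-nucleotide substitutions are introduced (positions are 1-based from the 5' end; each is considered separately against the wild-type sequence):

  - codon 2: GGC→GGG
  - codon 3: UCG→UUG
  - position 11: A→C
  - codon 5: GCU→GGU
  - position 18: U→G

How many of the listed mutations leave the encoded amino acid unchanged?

Codon 2: GGC (Gly) → GGG (Gly) — synonymous.
Codon 3: UCG (Ser) → UUG (Leu) — missense.
Codon 4: AAA (Lys) → ACA (Thr) — missense.
Codon 5: GCU (Ala) → GGU (Gly) — missense.
Codon 6: UGU (Cys) → UGG (Trp) — missense.
Synonymous: 1 of 5.

1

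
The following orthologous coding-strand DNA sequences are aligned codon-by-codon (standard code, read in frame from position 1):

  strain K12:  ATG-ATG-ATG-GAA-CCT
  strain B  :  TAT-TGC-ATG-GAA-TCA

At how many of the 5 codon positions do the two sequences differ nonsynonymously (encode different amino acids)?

Codon 1: ATG Met / TAT Tyr — nonsynonymous.
Codon 2: ATG Met / TGC Cys — nonsynonymous.
Codon 3: ATG Met / ATG Met — identical.
Codon 4: GAA Glu / GAA Glu — identical.
Codon 5: CCT Pro / TCA Ser — nonsynonymous.
Nonsynonymous differences: 3.

3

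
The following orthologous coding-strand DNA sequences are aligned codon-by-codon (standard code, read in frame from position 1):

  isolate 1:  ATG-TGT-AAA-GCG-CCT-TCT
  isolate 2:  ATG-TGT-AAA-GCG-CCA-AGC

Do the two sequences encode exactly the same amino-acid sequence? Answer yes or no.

Codon 1: ATG Met / ATG Met — identical.
Codon 2: TGT Cys / TGT Cys — identical.
Codon 3: AAA Lys / AAA Lys — identical.
Codon 4: GCG Ala / GCG Ala — identical.
Codon 5: CCT Pro / CCA Pro — synonymous.
Codon 6: TCT Ser / AGC Ser — synonymous.
Nonsynonymous differences: 0 → same protein.

yes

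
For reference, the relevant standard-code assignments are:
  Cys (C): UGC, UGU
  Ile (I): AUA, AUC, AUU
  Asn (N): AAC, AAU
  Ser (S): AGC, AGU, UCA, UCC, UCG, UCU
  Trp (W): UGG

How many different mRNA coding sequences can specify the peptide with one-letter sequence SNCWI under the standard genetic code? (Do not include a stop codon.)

Ser: 6 codons.
Asn: 2 codons.
Cys: 2 codons.
Trp: 1 codon.
Ile: 3 codons.
6 × 2 × 2 × 1 × 3 = 72.

72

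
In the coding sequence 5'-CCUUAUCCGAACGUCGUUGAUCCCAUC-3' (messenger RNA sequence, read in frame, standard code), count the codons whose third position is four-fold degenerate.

Codon 1 CCU (Pro): third position 4-fold.
Codon 2 UAU (Tyr): third position 2-fold.
Codon 3 CCG (Pro): third position 4-fold.
Codon 4 AAC (Asn): third position 2-fold.
Codon 5 GUC (Val): third position 4-fold.
Codon 6 GUU (Val): third position 4-fold.
Codon 7 GAU (Asp): third position 2-fold.
Codon 8 CCC (Pro): third position 4-fold.
Codon 9 AUC (Ile): third position 3-fold.
Four-fold degenerate third positions: 5.

5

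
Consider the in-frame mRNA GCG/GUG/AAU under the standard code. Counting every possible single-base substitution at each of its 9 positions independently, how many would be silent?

Codon 1 (GCG, Ala): 3 synonymous substitutions.
Codon 2 (GUG, Val): 3 synonymous substitutions.
Codon 3 (AAU, Asn): 1 synonymous substitution.
Total: 3 + 3 + 1 = 7.

7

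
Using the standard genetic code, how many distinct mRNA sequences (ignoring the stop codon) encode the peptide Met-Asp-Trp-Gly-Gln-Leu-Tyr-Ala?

768

Met: 1 codon.
Asp: 2 codons.
Trp: 1 codon.
Gly: 4 codons.
Gln: 2 codons.
Leu: 6 codons.
Tyr: 2 codons.
Ala: 4 codons.
1 × 2 × 1 × 4 × 2 × 6 × 2 × 4 = 768.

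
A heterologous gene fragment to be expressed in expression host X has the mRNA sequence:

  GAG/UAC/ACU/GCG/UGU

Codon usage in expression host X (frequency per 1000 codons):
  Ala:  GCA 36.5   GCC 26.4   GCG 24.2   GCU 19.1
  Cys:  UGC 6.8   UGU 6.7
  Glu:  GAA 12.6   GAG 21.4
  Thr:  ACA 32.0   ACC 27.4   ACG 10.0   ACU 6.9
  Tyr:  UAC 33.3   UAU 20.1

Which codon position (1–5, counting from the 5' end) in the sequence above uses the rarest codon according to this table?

Codon 1 GAG (Glu): 21.4 per 1000.
Codon 2 UAC (Tyr): 33.3 per 1000.
Codon 3 ACU (Thr): 6.9 per 1000.
Codon 4 GCG (Ala): 24.2 per 1000.
Codon 5 UGU (Cys): 6.7 per 1000.
Lowest frequency is 6.7 at codon 5.

5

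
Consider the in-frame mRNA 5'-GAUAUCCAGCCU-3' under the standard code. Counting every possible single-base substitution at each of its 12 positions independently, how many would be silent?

7

Codon 1 (GAU, Asp): 1 synonymous substitution.
Codon 2 (AUC, Ile): 2 synonymous substitutions.
Codon 3 (CAG, Gln): 1 synonymous substitution.
Codon 4 (CCU, Pro): 3 synonymous substitutions.
Total: 1 + 2 + 1 + 3 = 7.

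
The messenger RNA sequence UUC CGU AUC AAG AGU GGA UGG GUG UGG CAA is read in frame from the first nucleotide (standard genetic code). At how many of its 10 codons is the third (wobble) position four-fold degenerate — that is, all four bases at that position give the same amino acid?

Codon 1 UUC (Phe): third position 2-fold.
Codon 2 CGU (Arg): third position 4-fold.
Codon 3 AUC (Ile): third position 3-fold.
Codon 4 AAG (Lys): third position 2-fold.
Codon 5 AGU (Ser): third position 2-fold.
Codon 6 GGA (Gly): third position 4-fold.
Codon 7 UGG (Trp): third position 1-fold.
Codon 8 GUG (Val): third position 4-fold.
Codon 9 UGG (Trp): third position 1-fold.
Codon 10 CAA (Gln): third position 2-fold.
Four-fold degenerate third positions: 3.

3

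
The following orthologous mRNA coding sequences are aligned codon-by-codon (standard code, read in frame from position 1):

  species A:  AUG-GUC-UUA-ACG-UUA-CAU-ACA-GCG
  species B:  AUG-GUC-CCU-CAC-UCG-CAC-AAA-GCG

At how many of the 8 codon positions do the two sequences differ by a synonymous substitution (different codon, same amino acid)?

Codon 1: AUG Met / AUG Met — identical.
Codon 2: GUC Val / GUC Val — identical.
Codon 3: UUA Leu / CCU Pro — nonsynonymous.
Codon 4: ACG Thr / CAC His — nonsynonymous.
Codon 5: UUA Leu / UCG Ser — nonsynonymous.
Codon 6: CAU His / CAC His — synonymous.
Codon 7: ACA Thr / AAA Lys — nonsynonymous.
Codon 8: GCG Ala / GCG Ala — identical.
Synonymous differences: 1.

1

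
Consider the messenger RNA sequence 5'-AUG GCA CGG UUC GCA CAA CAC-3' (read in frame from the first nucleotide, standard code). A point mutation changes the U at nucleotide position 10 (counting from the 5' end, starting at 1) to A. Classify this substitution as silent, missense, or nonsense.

missense

Position 10 falls in codon 4: UUC → Phe.
After the substitution the codon is AUC → Ile.
Phe ≠ Ile, so this is a missense mutation.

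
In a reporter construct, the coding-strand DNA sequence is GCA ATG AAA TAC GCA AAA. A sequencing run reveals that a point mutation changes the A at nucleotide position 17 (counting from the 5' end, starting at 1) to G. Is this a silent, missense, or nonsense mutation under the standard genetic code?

Position 17 falls in codon 6: AAA → Lys.
After the substitution the codon is AGA → Arg.
Lys ≠ Arg, so this is a missense mutation.

missense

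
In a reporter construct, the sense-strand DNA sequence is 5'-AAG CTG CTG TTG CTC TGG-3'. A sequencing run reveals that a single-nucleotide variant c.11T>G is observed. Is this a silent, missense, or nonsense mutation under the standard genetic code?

missense

Position 11 falls in codon 4: TTG → Leu.
After the substitution the codon is TGG → Trp.
Leu ≠ Trp, so this is a missense mutation.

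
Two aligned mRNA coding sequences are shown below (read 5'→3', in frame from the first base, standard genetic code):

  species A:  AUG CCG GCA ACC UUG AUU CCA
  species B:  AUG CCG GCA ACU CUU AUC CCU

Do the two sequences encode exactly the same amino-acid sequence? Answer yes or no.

Codon 1: AUG Met / AUG Met — identical.
Codon 2: CCG Pro / CCG Pro — identical.
Codon 3: GCA Ala / GCA Ala — identical.
Codon 4: ACC Thr / ACU Thr — synonymous.
Codon 5: UUG Leu / CUU Leu — synonymous.
Codon 6: AUU Ile / AUC Ile — synonymous.
Codon 7: CCA Pro / CCU Pro — synonymous.
Nonsynonymous differences: 0 → same protein.

yes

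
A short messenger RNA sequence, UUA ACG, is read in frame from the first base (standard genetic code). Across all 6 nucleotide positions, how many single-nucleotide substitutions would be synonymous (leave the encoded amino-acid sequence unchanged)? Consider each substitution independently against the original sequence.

Codon 1 (UUA, Leu): 2 synonymous substitutions.
Codon 2 (ACG, Thr): 3 synonymous substitutions.
Total: 2 + 3 = 5.

5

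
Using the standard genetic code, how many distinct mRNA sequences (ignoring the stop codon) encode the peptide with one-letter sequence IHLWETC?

576

Ile: 3 codons.
His: 2 codons.
Leu: 6 codons.
Trp: 1 codon.
Glu: 2 codons.
Thr: 4 codons.
Cys: 2 codons.
3 × 2 × 6 × 1 × 2 × 4 × 2 = 576.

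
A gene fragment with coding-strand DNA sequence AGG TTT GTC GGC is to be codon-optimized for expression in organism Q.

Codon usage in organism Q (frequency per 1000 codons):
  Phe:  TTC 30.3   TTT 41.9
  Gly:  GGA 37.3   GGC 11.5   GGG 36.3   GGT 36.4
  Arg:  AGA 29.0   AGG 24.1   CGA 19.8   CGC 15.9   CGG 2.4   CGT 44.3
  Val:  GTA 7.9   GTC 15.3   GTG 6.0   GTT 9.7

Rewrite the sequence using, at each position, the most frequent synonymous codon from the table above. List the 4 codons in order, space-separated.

Codon 1 (Arg): best is CGT at 44.3.
Codon 2 (Phe): best is TTT at 41.9.
Codon 3 (Val): best is GTC at 15.3.
Codon 4 (Gly): best is GGA at 37.3.

CGT TTT GTC GGA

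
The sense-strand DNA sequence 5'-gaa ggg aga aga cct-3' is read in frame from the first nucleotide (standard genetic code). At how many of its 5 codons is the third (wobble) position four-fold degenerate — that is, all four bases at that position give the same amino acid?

2

Codon 1 GAA (Glu): third position 2-fold.
Codon 2 GGG (Gly): third position 4-fold.
Codon 3 AGA (Arg): third position 2-fold.
Codon 4 AGA (Arg): third position 2-fold.
Codon 5 CCT (Pro): third position 4-fold.
Four-fold degenerate third positions: 2.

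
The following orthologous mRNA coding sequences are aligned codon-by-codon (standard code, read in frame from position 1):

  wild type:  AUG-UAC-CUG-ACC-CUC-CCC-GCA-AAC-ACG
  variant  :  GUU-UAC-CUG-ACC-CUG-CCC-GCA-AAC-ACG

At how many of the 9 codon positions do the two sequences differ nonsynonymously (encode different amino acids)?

1

Codon 1: AUG Met / GUU Val — nonsynonymous.
Codon 2: UAC Tyr / UAC Tyr — identical.
Codon 3: CUG Leu / CUG Leu — identical.
Codon 4: ACC Thr / ACC Thr — identical.
Codon 5: CUC Leu / CUG Leu — synonymous.
Codon 6: CCC Pro / CCC Pro — identical.
Codon 7: GCA Ala / GCA Ala — identical.
Codon 8: AAC Asn / AAC Asn — identical.
Codon 9: ACG Thr / ACG Thr — identical.
Nonsynonymous differences: 1.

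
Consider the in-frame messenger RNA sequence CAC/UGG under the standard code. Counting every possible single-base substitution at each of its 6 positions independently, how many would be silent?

1

Codon 1 (CAC, His): 1 synonymous substitution.
Codon 2 (UGG, Trp): 0 synonymous substitutions.
Total: 1 + 0 = 1.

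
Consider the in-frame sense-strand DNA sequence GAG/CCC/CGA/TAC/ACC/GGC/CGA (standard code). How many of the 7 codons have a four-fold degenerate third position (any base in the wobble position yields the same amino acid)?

5

Codon 1 GAG (Glu): third position 2-fold.
Codon 2 CCC (Pro): third position 4-fold.
Codon 3 CGA (Arg): third position 4-fold.
Codon 4 TAC (Tyr): third position 2-fold.
Codon 5 ACC (Thr): third position 4-fold.
Codon 6 GGC (Gly): third position 4-fold.
Codon 7 CGA (Arg): third position 4-fold.
Four-fold degenerate third positions: 5.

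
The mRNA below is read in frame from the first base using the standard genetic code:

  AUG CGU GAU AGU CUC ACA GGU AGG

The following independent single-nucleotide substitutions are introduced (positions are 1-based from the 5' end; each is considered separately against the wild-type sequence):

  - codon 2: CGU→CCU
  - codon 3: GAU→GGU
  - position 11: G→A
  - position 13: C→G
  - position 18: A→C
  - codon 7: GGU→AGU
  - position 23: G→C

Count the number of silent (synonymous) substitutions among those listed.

1

Codon 2: CGU (Arg) → CCU (Pro) — missense.
Codon 3: GAU (Asp) → GGU (Gly) — missense.
Codon 4: AGU (Ser) → AAU (Asn) — missense.
Codon 5: CUC (Leu) → GUC (Val) — missense.
Codon 6: ACA (Thr) → ACC (Thr) — synonymous.
Codon 7: GGU (Gly) → AGU (Ser) — missense.
Codon 8: AGG (Arg) → ACG (Thr) — missense.
Synonymous: 1 of 7.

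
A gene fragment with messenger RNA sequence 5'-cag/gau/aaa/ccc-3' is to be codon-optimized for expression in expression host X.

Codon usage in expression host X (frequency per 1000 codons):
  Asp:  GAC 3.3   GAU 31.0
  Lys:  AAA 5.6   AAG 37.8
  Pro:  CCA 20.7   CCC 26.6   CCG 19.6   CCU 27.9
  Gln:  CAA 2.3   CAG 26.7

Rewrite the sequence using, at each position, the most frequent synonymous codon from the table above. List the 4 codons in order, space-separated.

CAG GAU AAG CCU

Codon 1 (Gln): best is CAG at 26.7.
Codon 2 (Asp): best is GAU at 31.0.
Codon 3 (Lys): best is AAG at 37.8.
Codon 4 (Pro): best is CCU at 27.9.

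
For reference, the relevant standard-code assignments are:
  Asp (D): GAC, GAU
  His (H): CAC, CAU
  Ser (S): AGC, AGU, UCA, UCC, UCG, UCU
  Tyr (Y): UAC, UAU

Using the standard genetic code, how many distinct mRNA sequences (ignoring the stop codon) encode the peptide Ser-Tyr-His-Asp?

48

Ser: 6 codons.
Tyr: 2 codons.
His: 2 codons.
Asp: 2 codons.
6 × 2 × 2 × 2 = 48.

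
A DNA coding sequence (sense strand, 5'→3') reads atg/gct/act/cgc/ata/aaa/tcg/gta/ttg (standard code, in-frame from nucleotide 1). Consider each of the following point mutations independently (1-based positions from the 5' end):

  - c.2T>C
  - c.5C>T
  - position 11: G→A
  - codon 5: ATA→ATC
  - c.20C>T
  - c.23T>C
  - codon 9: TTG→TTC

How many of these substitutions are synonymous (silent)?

Codon 1: ATG (Met) → ACG (Thr) — missense.
Codon 2: GCT (Ala) → GTT (Val) — missense.
Codon 4: CGC (Arg) → CAC (His) — missense.
Codon 5: ATA (Ile) → ATC (Ile) — synonymous.
Codon 7: TCG (Ser) → TTG (Leu) — missense.
Codon 8: GTA (Val) → GCA (Ala) — missense.
Codon 9: TTG (Leu) → TTC (Phe) — missense.
Synonymous: 1 of 7.

1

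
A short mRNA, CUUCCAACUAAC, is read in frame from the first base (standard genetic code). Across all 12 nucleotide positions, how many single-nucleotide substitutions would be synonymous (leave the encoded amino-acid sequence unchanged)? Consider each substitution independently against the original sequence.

Codon 1 (CUU, Leu): 3 synonymous substitutions.
Codon 2 (CCA, Pro): 3 synonymous substitutions.
Codon 3 (ACU, Thr): 3 synonymous substitutions.
Codon 4 (AAC, Asn): 1 synonymous substitution.
Total: 3 + 3 + 3 + 1 = 10.

10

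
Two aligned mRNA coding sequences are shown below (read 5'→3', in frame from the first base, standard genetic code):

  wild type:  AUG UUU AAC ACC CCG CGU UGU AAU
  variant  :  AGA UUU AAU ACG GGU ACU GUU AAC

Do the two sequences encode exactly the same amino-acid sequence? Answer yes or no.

Codon 1: AUG Met / AGA Arg — nonsynonymous.
Codon 2: UUU Phe / UUU Phe — identical.
Codon 3: AAC Asn / AAU Asn — synonymous.
Codon 4: ACC Thr / ACG Thr — synonymous.
Codon 5: CCG Pro / GGU Gly — nonsynonymous.
Codon 6: CGU Arg / ACU Thr — nonsynonymous.
Codon 7: UGU Cys / GUU Val — nonsynonymous.
Codon 8: AAU Asn / AAC Asn — synonymous.
Nonsynonymous differences: 4 → different protein.

no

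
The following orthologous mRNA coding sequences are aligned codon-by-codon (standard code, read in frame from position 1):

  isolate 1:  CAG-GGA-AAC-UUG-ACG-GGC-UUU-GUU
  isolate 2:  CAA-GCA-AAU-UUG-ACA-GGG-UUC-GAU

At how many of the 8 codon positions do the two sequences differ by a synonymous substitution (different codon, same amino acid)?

5

Codon 1: CAG Gln / CAA Gln — synonymous.
Codon 2: GGA Gly / GCA Ala — nonsynonymous.
Codon 3: AAC Asn / AAU Asn — synonymous.
Codon 4: UUG Leu / UUG Leu — identical.
Codon 5: ACG Thr / ACA Thr — synonymous.
Codon 6: GGC Gly / GGG Gly — synonymous.
Codon 7: UUU Phe / UUC Phe — synonymous.
Codon 8: GUU Val / GAU Asp — nonsynonymous.
Synonymous differences: 5.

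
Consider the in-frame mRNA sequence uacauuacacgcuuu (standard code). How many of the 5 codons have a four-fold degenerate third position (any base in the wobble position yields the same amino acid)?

2

Codon 1 UAC (Tyr): third position 2-fold.
Codon 2 AUU (Ile): third position 3-fold.
Codon 3 ACA (Thr): third position 4-fold.
Codon 4 CGC (Arg): third position 4-fold.
Codon 5 UUU (Phe): third position 2-fold.
Four-fold degenerate third positions: 2.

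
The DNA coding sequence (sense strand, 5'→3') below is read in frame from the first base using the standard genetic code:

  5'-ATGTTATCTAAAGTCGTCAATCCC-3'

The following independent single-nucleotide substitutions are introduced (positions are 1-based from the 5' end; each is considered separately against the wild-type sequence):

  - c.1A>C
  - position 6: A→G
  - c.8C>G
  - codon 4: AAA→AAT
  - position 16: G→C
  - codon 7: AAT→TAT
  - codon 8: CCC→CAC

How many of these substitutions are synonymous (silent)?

Codon 1: ATG (Met) → CTG (Leu) — missense.
Codon 2: TTA (Leu) → TTG (Leu) — synonymous.
Codon 3: TCT (Ser) → TGT (Cys) — missense.
Codon 4: AAA (Lys) → AAT (Asn) — missense.
Codon 6: GTC (Val) → CTC (Leu) — missense.
Codon 7: AAT (Asn) → TAT (Tyr) — missense.
Codon 8: CCC (Pro) → CAC (His) — missense.
Synonymous: 1 of 7.

1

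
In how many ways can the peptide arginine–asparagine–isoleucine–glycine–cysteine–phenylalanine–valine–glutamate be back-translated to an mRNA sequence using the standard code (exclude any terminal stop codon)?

Arg: 6 codons.
Asn: 2 codons.
Ile: 3 codons.
Gly: 4 codons.
Cys: 2 codons.
Phe: 2 codons.
Val: 4 codons.
Glu: 2 codons.
6 × 2 × 3 × 4 × 2 × 2 × 4 × 2 = 4608.

4608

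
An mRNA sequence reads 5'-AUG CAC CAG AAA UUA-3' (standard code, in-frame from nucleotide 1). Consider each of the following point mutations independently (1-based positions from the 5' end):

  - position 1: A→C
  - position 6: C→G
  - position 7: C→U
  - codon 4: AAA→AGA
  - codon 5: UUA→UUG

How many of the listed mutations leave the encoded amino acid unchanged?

Codon 1: AUG (Met) → CUG (Leu) — missense.
Codon 2: CAC (His) → CAG (Gln) — missense.
Codon 3: CAG (Gln) → UAG (Stop) — nonsense.
Codon 4: AAA (Lys) → AGA (Arg) — missense.
Codon 5: UUA (Leu) → UUG (Leu) — synonymous.
Synonymous: 1 of 5.

1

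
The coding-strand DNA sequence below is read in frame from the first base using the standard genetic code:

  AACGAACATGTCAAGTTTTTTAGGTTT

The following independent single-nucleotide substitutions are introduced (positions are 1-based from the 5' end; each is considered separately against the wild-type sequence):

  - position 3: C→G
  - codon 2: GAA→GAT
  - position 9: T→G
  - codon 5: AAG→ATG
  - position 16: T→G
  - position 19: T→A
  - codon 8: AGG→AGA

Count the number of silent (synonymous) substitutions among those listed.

Codon 1: AAC (Asn) → AAG (Lys) — missense.
Codon 2: GAA (Glu) → GAT (Asp) — missense.
Codon 3: CAT (His) → CAG (Gln) — missense.
Codon 5: AAG (Lys) → ATG (Met) — missense.
Codon 6: TTT (Phe) → GTT (Val) — missense.
Codon 7: TTT (Phe) → ATT (Ile) — missense.
Codon 8: AGG (Arg) → AGA (Arg) — synonymous.
Synonymous: 1 of 7.

1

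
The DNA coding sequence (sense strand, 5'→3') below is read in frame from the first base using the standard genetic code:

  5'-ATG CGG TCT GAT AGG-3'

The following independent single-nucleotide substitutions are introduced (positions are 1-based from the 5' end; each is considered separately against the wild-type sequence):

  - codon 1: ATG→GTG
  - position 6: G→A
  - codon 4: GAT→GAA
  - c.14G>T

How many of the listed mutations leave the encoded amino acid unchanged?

Codon 1: ATG (Met) → GTG (Val) — missense.
Codon 2: CGG (Arg) → CGA (Arg) — synonymous.
Codon 4: GAT (Asp) → GAA (Glu) — missense.
Codon 5: AGG (Arg) → ATG (Met) — missense.
Synonymous: 1 of 4.

1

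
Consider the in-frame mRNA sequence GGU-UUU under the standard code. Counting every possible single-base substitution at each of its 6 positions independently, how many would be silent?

4

Codon 1 (GGU, Gly): 3 synonymous substitutions.
Codon 2 (UUU, Phe): 1 synonymous substitution.
Total: 3 + 1 = 4.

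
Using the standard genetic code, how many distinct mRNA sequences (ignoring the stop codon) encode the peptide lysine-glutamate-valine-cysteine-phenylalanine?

64

Lys: 2 codons.
Glu: 2 codons.
Val: 4 codons.
Cys: 2 codons.
Phe: 2 codons.
2 × 2 × 4 × 2 × 2 = 64.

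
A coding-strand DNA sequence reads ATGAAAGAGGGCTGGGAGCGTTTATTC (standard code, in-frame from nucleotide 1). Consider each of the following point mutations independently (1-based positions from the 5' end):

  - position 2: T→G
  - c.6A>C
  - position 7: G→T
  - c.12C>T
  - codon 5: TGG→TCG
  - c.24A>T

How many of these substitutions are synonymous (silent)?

Codon 1: ATG (Met) → AGG (Arg) — missense.
Codon 2: AAA (Lys) → AAC (Asn) — missense.
Codon 3: GAG (Glu) → TAG (Stop) — nonsense.
Codon 4: GGC (Gly) → GGT (Gly) — synonymous.
Codon 5: TGG (Trp) → TCG (Ser) — missense.
Codon 8: TTA (Leu) → TTT (Phe) — missense.
Synonymous: 1 of 6.

1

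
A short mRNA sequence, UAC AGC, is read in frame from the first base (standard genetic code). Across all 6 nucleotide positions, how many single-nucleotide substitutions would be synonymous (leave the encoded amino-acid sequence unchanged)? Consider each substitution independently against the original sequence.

2

Codon 1 (UAC, Tyr): 1 synonymous substitution.
Codon 2 (AGC, Ser): 1 synonymous substitution.
Total: 1 + 1 = 2.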